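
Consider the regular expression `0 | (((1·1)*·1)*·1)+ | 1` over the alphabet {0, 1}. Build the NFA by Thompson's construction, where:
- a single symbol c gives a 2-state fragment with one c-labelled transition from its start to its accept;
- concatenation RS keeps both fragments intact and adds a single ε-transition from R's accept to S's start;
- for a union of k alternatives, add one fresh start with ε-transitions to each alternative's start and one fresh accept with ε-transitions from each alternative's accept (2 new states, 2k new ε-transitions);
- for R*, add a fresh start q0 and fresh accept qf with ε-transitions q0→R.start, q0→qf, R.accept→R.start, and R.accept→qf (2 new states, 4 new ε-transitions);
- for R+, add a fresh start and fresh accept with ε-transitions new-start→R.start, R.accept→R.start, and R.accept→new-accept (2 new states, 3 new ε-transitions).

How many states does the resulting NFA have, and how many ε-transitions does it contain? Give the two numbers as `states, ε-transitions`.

20, 20

Building bottom-up:
Each of the 6 symbol leaves contributes 2 states and 0 ε-transitions.
  1·1 : 4 states, 1 ε-transition
  (1·1)* : 6 states, 5 ε-transitions
  (1·1)*·1 : 8 states, 6 ε-transitions
  ((1·1)*·1)* : 10 states, 10 ε-transitions
  ((1·1)*·1)*·1 : 12 states, 11 ε-transitions
  (((1·1)*·1)*·1)+ : 14 states, 14 ε-transitions
  0 | (((1·1)*·1)*·1)+ | 1 : 20 states, 20 ε-transitions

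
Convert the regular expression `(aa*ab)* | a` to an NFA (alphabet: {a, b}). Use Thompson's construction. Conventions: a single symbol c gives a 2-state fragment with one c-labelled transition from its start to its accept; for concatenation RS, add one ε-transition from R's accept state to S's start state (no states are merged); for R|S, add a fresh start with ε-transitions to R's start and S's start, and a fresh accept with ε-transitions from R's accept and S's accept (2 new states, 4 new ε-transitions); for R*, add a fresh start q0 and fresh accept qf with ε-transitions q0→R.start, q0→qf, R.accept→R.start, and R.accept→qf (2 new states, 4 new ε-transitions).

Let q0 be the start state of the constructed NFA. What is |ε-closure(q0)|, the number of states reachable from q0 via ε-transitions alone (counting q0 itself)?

Work bottom-up. For each fragment F, track |ε-closure(F.start)| and whether F's accept lies in that closure (i.e. whether F accepts ε). A single-symbol fragment has closure size 1 and does not accept ε.
  a* → new start has ε-edges to the inner start and to the new accept, so |ε-closure| = 2 + 1 = 3
  aa*ab → same as the first factor's closure: |ε-closure| = 1
  (aa*ab)* → the star's fresh start ε-reaches both the body's start and the fresh accept: |ε-closure| = 2 + 1 = 3
  (aa*ab)* | a → |ε-closure| = 1 (new start) + (3 + 1) + 1 (new accept, since some branch ε-reaches its own accept) = 6

6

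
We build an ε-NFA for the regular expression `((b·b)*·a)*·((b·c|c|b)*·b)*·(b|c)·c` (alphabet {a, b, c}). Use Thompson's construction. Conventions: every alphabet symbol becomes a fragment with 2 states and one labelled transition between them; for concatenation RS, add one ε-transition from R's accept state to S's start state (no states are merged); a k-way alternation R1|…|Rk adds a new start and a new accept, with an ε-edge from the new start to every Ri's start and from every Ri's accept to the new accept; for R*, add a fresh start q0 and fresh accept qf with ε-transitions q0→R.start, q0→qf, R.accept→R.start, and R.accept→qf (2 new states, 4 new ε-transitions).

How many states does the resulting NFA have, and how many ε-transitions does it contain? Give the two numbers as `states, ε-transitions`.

34, 33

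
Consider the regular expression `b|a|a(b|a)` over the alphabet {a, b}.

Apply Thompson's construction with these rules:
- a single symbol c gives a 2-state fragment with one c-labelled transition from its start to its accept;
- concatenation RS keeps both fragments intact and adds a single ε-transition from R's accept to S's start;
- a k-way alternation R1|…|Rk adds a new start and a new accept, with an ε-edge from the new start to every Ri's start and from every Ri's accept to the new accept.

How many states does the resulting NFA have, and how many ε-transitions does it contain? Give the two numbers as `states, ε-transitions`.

By structural recursion:
Each of the 5 symbol leaves contributes 2 states and 0 ε-transitions.
  b|a → 6 states, 4 ε-transitions
  a(b|a) → 8 states, 5 ε-transitions
  b|a|a(b|a) → 14 states, 11 ε-transitions

14, 11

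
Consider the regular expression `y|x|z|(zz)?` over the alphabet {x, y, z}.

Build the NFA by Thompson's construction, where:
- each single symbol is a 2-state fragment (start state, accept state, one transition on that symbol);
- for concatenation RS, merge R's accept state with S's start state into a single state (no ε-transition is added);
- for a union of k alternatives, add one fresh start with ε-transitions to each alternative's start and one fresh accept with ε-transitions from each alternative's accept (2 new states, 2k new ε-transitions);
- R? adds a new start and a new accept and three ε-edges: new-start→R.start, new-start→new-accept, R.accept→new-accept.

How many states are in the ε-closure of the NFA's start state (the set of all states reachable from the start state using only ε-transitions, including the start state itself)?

8

Let C(F) = |ε-closure(F.start)| within fragment F, and note whether F accepts ε. Symbol fragments have C = 1 and do not accept ε. Then:
  zz → |ε-closure| equals the left operand's closure size = 1 (its accept is not ε-reachable, so the closure stops there)
  (zz)? → |ε-closure| = 1 (new start) + 1 (body) + 1 (new accept, via ε) = 3
  y|x|z|(zz)? → new start ε-reaches every alternative's start; at least one alternative accepts ε, so the union's new accept is reached too: |ε-closure| = 1 + 1 + 1 + 1 + 3 + 1 = 8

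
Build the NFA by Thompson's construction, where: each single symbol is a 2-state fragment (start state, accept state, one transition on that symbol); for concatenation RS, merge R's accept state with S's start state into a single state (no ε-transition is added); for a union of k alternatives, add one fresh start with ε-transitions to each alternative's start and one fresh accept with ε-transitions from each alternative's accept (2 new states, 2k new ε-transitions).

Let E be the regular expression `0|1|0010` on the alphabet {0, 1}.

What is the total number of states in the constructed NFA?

Bottom-up over the parse tree:
Each of the 6 symbol leaves contributes a 2-state fragment.
  0010 : 5 states
  0|1|0010 : 11 states

11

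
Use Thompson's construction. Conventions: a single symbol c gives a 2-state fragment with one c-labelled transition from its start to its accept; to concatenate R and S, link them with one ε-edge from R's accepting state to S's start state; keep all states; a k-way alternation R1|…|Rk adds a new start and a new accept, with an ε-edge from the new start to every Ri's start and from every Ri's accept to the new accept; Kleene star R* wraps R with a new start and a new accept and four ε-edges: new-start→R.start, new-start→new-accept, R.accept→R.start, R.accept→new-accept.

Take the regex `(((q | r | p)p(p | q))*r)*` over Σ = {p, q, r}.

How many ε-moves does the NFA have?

Building bottom-up:
Each of the 7 symbol leaves contributes 0 ε-transitions.
  q | r | p — 6 ε-transitions
  p | q — 4 ε-transitions
  (q | r | p)p(p | q) — 12 ε-transitions
  ((q | r | p)p(p | q))* — 16 ε-transitions
  ((q | r | p)p(p | q))*r — 17 ε-transitions
  (((q | r | p)p(p | q))*r)* — 21 ε-transitions

21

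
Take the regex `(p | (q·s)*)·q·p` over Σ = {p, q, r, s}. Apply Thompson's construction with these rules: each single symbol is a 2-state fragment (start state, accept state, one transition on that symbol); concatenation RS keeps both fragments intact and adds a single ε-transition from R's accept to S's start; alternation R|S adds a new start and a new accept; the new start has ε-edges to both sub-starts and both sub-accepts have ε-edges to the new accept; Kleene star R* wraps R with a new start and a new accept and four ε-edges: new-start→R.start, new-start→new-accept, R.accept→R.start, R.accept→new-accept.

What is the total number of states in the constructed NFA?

14

Building bottom-up:
Each of the 5 symbol leaves contributes a 2-state fragment.
  q·s = 4 states
  (q·s)* = 6 states
  p | (q·s)* = 10 states
  (p | (q·s)*)·q·p = 14 states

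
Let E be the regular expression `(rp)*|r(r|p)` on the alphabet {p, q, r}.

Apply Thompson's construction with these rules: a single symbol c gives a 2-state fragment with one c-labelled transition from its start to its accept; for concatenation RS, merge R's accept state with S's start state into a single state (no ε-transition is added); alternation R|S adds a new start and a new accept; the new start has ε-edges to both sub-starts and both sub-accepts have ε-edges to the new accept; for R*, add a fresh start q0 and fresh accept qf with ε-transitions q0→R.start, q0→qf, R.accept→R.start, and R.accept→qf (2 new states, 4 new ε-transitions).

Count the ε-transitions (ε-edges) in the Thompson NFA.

By structural recursion:
Each of the 5 symbol leaves contributes 0 ε-transitions.
  rp = 0 ε-transitions
  (rp)* = 4 ε-transitions
  r|p = 4 ε-transitions
  r(r|p) = 4 ε-transitions
  (rp)*|r(r|p) = 12 ε-transitions

12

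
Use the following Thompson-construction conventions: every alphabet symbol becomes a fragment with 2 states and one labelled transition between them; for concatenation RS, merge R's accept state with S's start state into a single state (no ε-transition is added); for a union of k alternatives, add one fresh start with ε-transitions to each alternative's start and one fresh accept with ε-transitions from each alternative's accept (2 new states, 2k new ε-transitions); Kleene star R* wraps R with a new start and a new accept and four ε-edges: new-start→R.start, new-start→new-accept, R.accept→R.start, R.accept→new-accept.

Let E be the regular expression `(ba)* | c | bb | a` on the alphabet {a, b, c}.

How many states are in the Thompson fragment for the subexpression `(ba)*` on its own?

Fragment for `(ba)*`:
Each of the 2 symbol leaves contributes a 2-state fragment.
  ba : 3 states
  (ba)* : 5 states

5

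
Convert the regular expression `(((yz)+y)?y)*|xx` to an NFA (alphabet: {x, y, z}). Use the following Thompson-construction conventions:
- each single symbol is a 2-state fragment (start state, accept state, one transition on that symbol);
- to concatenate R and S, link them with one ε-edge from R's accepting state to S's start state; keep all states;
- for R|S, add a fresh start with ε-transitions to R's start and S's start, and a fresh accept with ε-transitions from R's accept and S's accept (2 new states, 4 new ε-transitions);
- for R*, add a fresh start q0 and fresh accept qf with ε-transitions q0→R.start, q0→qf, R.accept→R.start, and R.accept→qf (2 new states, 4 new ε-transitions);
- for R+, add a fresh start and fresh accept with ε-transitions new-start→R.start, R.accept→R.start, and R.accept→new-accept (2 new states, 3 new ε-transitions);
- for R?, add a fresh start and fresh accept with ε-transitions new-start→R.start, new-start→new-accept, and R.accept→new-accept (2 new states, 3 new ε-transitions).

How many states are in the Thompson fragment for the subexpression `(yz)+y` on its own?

8

Fragment for `(yz)+y`:
Each of the 3 symbol leaves contributes a 2-state fragment.
  yz = 4 states
  (yz)+ = 6 states
  (yz)+y = 8 states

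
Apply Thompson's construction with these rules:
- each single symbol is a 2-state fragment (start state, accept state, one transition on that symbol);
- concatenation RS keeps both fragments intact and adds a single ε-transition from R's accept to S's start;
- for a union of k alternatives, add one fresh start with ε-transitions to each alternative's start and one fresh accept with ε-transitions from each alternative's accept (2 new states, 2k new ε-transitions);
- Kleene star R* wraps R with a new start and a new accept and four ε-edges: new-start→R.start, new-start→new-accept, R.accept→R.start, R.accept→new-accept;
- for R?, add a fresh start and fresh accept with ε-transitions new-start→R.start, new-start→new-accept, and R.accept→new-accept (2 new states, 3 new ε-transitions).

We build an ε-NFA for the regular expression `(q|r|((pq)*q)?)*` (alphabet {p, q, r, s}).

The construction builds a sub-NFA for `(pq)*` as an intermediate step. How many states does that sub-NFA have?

Fragment for `(pq)*`:
Each of the 2 symbol leaves contributes a 2-state fragment.
  pq — 4 states
  (pq)* — 6 states

6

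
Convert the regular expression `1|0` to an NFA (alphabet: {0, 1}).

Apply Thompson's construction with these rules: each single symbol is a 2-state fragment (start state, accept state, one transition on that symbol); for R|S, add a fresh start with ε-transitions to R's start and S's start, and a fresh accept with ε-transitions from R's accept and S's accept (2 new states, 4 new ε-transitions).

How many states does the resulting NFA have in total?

6

Building bottom-up:
Each of the 2 symbol leaves contributes a 2-state fragment.
  1|0 — 6 states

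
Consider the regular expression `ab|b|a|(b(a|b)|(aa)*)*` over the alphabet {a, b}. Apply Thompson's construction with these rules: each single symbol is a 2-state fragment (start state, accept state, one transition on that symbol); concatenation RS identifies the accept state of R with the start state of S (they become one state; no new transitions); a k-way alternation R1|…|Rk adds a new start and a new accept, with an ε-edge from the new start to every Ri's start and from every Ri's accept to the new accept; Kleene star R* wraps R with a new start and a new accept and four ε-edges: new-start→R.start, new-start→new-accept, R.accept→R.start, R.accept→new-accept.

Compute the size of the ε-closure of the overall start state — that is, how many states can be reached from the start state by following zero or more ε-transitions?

Compute the ε-closure size of each fragment's start state recursively; a symbol fragment's start has no outgoing ε-edge, so its closure is just itself (size 1).
  ab : |ε-closure| equals the left operand's closure size = 1 (its accept is not ε-reachable, so the closure stops there)
  a|b : |ε-closure| = 1 + 1 + 1 = 3 (the new accept is not ε-reachable since no branch accepts ε)
  b(a|b) : same as the first factor's closure: |ε-closure| = 1
  aa : |ε-closure| equals the left operand's closure size = 1 (its accept is not ε-reachable, so the closure stops there)
  (aa)* : the star's fresh start ε-reaches both the body's start and the fresh accept: |ε-closure| = 2 + 1 = 3
  b(a|b)|(aa)* : new start ε-reaches every alternative's start; at least one alternative accepts ε, so the union's new accept is reached too: |ε-closure| = 1 + 1 + 3 + 1 = 6
  (b(a|b)|(aa)*)* : |ε-closure| = 1 (new start) + 6 (body) + 1 (new accept) = 8
  ab|b|a|(b(a|b)|(aa)*)* : |ε-closure| = 1 (new start) + (1 + 1 + 1 + 8) + 1 (new accept, since some branch ε-reaches its own accept) = 13

13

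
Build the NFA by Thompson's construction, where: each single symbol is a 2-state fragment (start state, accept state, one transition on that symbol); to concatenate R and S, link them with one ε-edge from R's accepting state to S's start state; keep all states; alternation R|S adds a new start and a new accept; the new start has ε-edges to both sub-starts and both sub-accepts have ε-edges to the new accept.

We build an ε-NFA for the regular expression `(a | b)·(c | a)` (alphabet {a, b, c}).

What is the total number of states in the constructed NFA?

12

Building bottom-up:
Each of the 4 symbol leaves contributes a 2-state fragment.
  a | b — 6 states
  c | a — 6 states
  (a | b)·(c | a) — 12 states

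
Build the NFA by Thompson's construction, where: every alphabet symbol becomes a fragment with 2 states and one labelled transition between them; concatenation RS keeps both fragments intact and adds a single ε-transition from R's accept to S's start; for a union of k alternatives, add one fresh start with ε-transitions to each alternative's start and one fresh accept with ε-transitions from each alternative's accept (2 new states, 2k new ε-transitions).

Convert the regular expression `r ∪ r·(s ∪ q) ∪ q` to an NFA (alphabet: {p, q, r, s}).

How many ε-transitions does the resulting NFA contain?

11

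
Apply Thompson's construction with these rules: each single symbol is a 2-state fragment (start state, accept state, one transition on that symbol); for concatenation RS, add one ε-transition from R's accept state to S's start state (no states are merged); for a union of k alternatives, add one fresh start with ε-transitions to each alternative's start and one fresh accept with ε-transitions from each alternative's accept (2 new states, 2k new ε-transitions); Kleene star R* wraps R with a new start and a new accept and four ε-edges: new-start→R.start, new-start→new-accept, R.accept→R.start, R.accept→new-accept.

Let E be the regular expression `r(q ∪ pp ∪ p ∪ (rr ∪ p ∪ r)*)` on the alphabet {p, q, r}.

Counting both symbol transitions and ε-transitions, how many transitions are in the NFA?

Building bottom-up:
Each of the 9 symbol leaves contributes 1 transition (1 symbol, 0 ε).
  pp = 3 transitions (2 symbol, 1 ε)
  rr = 3 transitions (2 symbol, 1 ε)
  rr ∪ p ∪ r = 11 transitions (4 symbol, 7 ε)
  (rr ∪ p ∪ r)* = 15 transitions (4 symbol, 11 ε)
  q ∪ pp ∪ p ∪ (rr ∪ p ∪ r)* = 28 transitions (8 symbol, 20 ε)
  r(q ∪ pp ∪ p ∪ (rr ∪ p ∪ r)*) = 30 transitions (9 symbol, 21 ε)

30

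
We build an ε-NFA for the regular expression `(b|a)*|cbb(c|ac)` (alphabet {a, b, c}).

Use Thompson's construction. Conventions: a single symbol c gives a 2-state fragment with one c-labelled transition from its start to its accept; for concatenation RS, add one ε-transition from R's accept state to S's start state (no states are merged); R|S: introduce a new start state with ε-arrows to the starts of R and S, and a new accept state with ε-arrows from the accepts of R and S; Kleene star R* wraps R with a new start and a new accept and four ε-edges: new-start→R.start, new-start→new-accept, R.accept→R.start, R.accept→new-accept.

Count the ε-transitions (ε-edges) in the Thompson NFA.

20

Per subexpression:
Each of the 8 symbol leaves contributes 0 ε-transitions.
  b|a : 4 ε-transitions
  (b|a)* : 8 ε-transitions
  ac : 1 ε-transition
  c|ac : 5 ε-transitions
  cbb(c|ac) : 8 ε-transitions
  (b|a)*|cbb(c|ac) : 20 ε-transitions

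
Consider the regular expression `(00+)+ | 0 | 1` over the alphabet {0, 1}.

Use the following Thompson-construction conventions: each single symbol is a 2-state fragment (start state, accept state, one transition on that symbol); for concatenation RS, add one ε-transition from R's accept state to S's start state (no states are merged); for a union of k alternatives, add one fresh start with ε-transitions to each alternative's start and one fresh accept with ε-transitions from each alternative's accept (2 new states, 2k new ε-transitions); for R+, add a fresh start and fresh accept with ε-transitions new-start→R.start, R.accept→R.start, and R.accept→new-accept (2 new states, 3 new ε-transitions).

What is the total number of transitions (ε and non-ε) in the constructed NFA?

Building bottom-up:
Each of the 4 symbol leaves contributes 1 transition (1 symbol, 0 ε).
  0+ : 4 transitions (1 symbol, 3 ε)
  00+ : 6 transitions (2 symbol, 4 ε)
  (00+)+ : 9 transitions (2 symbol, 7 ε)
  (00+)+ | 0 | 1 : 17 transitions (4 symbol, 13 ε)

17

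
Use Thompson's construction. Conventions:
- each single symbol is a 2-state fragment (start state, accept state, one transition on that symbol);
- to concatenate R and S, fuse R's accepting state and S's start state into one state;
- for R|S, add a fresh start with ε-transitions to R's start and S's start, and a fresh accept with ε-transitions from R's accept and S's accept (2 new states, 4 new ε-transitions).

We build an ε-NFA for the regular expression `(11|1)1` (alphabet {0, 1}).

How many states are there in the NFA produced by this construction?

8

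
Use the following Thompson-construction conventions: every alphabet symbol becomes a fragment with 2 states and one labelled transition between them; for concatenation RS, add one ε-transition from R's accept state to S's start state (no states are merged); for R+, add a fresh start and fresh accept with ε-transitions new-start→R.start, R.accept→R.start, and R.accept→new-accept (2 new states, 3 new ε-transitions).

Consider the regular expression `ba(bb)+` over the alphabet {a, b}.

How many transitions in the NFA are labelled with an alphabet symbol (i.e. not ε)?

Building bottom-up:
Each of the 4 symbol leaves contributes exactly 1 symbol transition.
  bb : 2 symbol transitions
  (bb)+ : 2 symbol transitions
  ba(bb)+ : 4 symbol transitions

4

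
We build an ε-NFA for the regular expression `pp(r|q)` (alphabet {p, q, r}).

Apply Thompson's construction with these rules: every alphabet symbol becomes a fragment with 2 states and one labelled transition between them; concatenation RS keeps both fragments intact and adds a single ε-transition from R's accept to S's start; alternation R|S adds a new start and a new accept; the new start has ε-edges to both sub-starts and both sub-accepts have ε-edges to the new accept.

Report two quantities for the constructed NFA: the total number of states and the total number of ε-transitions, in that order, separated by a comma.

10, 6

Per subexpression:
Each of the 4 symbol leaves contributes 2 states and 0 ε-transitions.
  r|q = 6 states, 4 ε-transitions
  pp(r|q) = 10 states, 6 ε-transitions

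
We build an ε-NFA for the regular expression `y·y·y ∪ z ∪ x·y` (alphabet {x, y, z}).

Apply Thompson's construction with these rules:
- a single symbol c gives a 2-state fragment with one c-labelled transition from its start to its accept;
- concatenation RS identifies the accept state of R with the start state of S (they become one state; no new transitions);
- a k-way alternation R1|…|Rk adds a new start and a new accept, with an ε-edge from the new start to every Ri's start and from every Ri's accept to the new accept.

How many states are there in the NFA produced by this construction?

Recursing over subexpressions:
Each of the 6 symbol leaves contributes a 2-state fragment.
  y·y·y : 4 states
  x·y : 3 states
  y·y·y ∪ z ∪ x·y : 11 states

11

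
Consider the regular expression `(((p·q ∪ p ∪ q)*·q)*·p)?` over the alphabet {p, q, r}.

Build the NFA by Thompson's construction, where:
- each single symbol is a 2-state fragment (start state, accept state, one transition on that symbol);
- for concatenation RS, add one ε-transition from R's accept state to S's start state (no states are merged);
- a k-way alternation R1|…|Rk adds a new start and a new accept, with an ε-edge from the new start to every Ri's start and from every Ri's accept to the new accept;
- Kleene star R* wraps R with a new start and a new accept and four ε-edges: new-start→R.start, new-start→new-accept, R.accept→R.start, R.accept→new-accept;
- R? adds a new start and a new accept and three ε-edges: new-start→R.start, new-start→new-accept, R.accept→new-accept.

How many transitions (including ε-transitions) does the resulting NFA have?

26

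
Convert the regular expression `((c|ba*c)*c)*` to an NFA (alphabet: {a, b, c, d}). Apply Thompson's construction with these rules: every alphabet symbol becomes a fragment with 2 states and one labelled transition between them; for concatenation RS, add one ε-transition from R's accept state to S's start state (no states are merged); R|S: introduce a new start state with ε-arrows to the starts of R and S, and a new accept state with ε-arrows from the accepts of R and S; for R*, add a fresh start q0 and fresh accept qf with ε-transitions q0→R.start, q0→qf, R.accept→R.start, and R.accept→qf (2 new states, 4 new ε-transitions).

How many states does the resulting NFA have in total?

18

Bottom-up over the parse tree:
Each of the 5 symbol leaves contributes a 2-state fragment.
  a* : 4 states
  ba*c : 8 states
  c|ba*c : 12 states
  (c|ba*c)* : 14 states
  (c|ba*c)*c : 16 states
  ((c|ba*c)*c)* : 18 states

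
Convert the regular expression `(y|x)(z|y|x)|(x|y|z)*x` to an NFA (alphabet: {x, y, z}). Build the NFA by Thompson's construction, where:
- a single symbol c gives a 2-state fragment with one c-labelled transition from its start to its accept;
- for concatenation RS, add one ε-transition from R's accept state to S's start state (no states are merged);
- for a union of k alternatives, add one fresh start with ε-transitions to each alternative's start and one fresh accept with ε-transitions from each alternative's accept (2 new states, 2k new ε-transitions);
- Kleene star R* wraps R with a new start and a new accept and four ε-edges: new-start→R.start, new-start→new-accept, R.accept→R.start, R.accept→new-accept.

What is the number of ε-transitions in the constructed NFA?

Building bottom-up:
Each of the 9 symbol leaves contributes 0 ε-transitions.
  y|x = 4 ε-transitions
  z|y|x = 6 ε-transitions
  (y|x)(z|y|x) = 11 ε-transitions
  x|y|z = 6 ε-transitions
  (x|y|z)* = 10 ε-transitions
  (x|y|z)*x = 11 ε-transitions
  (y|x)(z|y|x)|(x|y|z)*x = 26 ε-transitions

26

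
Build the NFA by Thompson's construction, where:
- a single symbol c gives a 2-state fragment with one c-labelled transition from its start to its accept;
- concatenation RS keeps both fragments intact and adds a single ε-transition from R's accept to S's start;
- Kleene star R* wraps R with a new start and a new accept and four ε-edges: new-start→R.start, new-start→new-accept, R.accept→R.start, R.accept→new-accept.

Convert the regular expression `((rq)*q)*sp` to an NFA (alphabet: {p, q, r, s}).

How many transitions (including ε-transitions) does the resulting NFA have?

17

Per subexpression:
Each of the 5 symbol leaves contributes 1 transition (1 symbol, 0 ε).
  rq → 3 transitions (2 symbol, 1 ε)
  (rq)* → 7 transitions (2 symbol, 5 ε)
  (rq)*q → 9 transitions (3 symbol, 6 ε)
  ((rq)*q)* → 13 transitions (3 symbol, 10 ε)
  ((rq)*q)*sp → 17 transitions (5 symbol, 12 ε)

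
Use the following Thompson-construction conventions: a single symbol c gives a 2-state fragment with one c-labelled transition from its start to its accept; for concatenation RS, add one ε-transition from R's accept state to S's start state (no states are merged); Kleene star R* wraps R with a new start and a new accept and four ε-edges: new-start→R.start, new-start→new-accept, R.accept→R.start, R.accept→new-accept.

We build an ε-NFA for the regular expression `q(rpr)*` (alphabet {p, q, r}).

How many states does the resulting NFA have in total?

10

Building bottom-up:
Each of the 4 symbol leaves contributes a 2-state fragment.
  rpr = 6 states
  (rpr)* = 8 states
  q(rpr)* = 10 states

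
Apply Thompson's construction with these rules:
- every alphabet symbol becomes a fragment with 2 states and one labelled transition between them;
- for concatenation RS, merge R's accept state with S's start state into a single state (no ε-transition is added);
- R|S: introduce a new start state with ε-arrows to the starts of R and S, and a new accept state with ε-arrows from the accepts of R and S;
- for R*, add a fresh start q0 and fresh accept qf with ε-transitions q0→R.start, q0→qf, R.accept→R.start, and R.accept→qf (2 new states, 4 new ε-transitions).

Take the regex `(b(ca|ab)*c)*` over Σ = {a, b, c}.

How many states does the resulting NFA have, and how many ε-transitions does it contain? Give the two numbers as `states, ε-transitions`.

14, 12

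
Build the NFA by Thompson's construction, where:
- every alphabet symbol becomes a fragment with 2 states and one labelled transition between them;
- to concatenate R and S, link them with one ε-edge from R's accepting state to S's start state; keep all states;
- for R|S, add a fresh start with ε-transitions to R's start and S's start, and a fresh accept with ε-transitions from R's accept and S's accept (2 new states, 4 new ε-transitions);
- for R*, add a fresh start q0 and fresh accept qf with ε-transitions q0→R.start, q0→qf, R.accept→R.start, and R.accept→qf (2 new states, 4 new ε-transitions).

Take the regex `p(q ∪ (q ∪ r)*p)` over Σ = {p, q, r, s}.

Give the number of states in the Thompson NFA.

16

By structural recursion:
Each of the 5 symbol leaves contributes a 2-state fragment.
  q ∪ r : 6 states
  (q ∪ r)* : 8 states
  (q ∪ r)*p : 10 states
  q ∪ (q ∪ r)*p : 14 states
  p(q ∪ (q ∪ r)*p) : 16 states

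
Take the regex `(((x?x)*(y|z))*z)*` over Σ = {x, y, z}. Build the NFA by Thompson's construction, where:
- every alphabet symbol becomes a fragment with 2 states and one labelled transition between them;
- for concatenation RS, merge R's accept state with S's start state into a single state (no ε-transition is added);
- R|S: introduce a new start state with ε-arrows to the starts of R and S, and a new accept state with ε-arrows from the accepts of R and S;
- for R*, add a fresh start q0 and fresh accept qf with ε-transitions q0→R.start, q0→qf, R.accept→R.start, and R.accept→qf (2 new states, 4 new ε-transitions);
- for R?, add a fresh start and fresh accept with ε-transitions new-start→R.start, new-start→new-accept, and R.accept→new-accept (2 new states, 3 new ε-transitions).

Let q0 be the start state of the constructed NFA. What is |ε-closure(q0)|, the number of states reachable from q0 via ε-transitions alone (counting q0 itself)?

11

Let C(F) = |ε-closure(F.start)| within fragment F, and note whether F accepts ε. Symbol fragments have C = 1 and do not accept ε. Then:
  x? — new start has ε-edges to the inner start and to the new accept, so |ε-closure| = 2 + 1 = 3
  x?x — the left operand accepts ε, so the closure extends into the next operand (the shared merged state is already counted); |ε-closure| = 3 + (1−1) = 3
  (x?x)* — |ε-closure| = 1 (new start) + 3 (body) + 1 (new accept) = 5
  y|z — |ε-closure| = 1 + 1 + 1 = 3 (the new accept is not ε-reachable since no branch accepts ε)
  (x?x)*(y|z) — the left operand accepts ε, so the closure extends into the next operand (the shared merged state is already counted); |ε-closure| = 5 + (3−1) = 7
  ((x?x)*(y|z))* — new start has ε-edges to the inner start and to the new accept, so |ε-closure| = 2 + 7 = 9
  ((x?x)*(y|z))*z — the left operand accepts ε, so the closure extends into the next operand (the shared merged state is already counted); |ε-closure| = 9 + (1−1) = 9
  (((x?x)*(y|z))*z)* — |ε-closure| = 1 (new start) + 9 (body) + 1 (new accept) = 11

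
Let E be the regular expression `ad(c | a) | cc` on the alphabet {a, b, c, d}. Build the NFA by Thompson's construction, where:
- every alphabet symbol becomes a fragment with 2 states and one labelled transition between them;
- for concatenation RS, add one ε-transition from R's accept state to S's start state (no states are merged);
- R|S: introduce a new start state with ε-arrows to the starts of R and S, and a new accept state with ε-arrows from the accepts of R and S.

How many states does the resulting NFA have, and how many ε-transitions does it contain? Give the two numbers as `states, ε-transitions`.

Bottom-up over the parse tree:
Each of the 6 symbol leaves contributes 2 states and 0 ε-transitions.
  c | a : 6 states, 4 ε-transitions
  ad(c | a) : 10 states, 6 ε-transitions
  cc : 4 states, 1 ε-transition
  ad(c | a) | cc : 16 states, 11 ε-transitions

16, 11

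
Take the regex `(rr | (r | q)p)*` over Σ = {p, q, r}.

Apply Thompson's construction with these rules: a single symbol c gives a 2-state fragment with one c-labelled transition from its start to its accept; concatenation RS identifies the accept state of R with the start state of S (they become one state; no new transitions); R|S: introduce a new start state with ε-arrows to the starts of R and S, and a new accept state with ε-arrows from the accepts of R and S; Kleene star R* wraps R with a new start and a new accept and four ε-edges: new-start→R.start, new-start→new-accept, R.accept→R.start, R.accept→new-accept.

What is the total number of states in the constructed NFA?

Recursing over subexpressions:
Each of the 5 symbol leaves contributes a 2-state fragment.
  rr : 3 states
  r | q : 6 states
  (r | q)p : 7 states
  rr | (r | q)p : 12 states
  (rr | (r | q)p)* : 14 states

14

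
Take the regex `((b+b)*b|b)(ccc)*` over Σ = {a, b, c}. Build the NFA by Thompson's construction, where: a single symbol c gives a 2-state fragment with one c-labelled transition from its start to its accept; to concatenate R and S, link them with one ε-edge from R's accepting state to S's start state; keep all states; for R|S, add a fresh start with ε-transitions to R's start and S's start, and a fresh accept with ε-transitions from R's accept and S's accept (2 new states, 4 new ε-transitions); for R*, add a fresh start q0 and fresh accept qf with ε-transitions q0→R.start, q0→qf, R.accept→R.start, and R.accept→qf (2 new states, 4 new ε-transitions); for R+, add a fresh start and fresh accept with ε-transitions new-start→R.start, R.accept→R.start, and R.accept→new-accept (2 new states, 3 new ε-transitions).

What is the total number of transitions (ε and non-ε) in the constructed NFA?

27

Per subexpression:
Each of the 7 symbol leaves contributes 1 transition (1 symbol, 0 ε).
  b+ → 4 transitions (1 symbol, 3 ε)
  b+b → 6 transitions (2 symbol, 4 ε)
  (b+b)* → 10 transitions (2 symbol, 8 ε)
  (b+b)*b → 12 transitions (3 symbol, 9 ε)
  (b+b)*b|b → 17 transitions (4 symbol, 13 ε)
  ccc → 5 transitions (3 symbol, 2 ε)
  (ccc)* → 9 transitions (3 symbol, 6 ε)
  ((b+b)*b|b)(ccc)* → 27 transitions (7 symbol, 20 ε)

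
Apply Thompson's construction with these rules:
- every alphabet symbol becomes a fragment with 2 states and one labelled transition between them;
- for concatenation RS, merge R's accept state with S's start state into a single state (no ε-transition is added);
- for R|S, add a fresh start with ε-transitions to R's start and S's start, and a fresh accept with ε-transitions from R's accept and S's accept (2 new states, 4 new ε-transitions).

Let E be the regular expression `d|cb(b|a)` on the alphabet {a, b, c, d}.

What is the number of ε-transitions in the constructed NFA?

Recursing over subexpressions:
Each of the 5 symbol leaves contributes 0 ε-transitions.
  b|a → 4 ε-transitions
  cb(b|a) → 4 ε-transitions
  d|cb(b|a) → 8 ε-transitions

8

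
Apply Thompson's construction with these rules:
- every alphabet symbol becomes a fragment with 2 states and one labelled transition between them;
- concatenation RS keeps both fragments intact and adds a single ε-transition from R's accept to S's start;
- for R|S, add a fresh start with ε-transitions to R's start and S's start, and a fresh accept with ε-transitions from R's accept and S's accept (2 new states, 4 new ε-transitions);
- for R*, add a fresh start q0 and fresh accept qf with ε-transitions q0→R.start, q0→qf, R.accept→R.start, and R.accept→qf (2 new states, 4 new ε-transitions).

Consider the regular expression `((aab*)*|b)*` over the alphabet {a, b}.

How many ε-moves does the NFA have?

Recursing over subexpressions:
Each of the 4 symbol leaves contributes 0 ε-transitions.
  b* → 4 ε-transitions
  aab* → 6 ε-transitions
  (aab*)* → 10 ε-transitions
  (aab*)*|b → 14 ε-transitions
  ((aab*)*|b)* → 18 ε-transitions

18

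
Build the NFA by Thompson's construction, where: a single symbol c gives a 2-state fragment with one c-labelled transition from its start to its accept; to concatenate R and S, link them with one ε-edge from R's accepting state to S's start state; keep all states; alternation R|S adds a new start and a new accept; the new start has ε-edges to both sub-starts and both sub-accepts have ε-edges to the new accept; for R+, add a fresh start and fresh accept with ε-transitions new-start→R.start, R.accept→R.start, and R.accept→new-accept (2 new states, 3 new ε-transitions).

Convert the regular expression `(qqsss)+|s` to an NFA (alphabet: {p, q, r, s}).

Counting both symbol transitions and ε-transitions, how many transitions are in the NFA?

Per subexpression:
Each of the 6 symbol leaves contributes 1 transition (1 symbol, 0 ε).
  qqsss : 9 transitions (5 symbol, 4 ε)
  (qqsss)+ : 12 transitions (5 symbol, 7 ε)
  (qqsss)+|s : 17 transitions (6 symbol, 11 ε)

17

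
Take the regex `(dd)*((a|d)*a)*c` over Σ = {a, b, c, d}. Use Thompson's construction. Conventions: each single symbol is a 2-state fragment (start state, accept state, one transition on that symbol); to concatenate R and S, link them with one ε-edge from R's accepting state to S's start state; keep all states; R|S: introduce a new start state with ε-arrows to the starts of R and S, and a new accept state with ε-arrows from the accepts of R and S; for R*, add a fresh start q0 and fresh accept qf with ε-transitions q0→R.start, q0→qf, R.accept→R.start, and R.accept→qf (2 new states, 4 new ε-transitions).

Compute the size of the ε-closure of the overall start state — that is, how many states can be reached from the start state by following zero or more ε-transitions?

12

Work bottom-up. For each fragment F, track |ε-closure(F.start)| and whether F's accept lies in that closure (i.e. whether F accepts ε). A single-symbol fragment has closure size 1 and does not accept ε.
  dd → |ε-closure| equals the left operand's closure size = 1 (its accept is not ε-reachable, so the closure stops there)
  (dd)* → the star's fresh start ε-reaches both the body's start and the fresh accept: |ε-closure| = 2 + 1 = 3
  a|d → |ε-closure| = 1 + 1 + 1 = 3 (the new accept is not ε-reachable since no branch accepts ε)
  (a|d)* → the star's fresh start ε-reaches both the body's start and the fresh accept: |ε-closure| = 2 + 3 = 5
  (a|d)*a → the left operand accepts ε, so the closure extends into the next operand (via the concat ε-link); |ε-closure| = 5 + 1 = 6
  ((a|d)*a)* → |ε-closure| = 1 (new start) + 6 (body) + 1 (new accept) = 8
  (dd)*((a|d)*a)*c → |ε-closure| = 3 + 8 + 1 = 12 (closure spills across the concat boundary because the left factor accepts ε)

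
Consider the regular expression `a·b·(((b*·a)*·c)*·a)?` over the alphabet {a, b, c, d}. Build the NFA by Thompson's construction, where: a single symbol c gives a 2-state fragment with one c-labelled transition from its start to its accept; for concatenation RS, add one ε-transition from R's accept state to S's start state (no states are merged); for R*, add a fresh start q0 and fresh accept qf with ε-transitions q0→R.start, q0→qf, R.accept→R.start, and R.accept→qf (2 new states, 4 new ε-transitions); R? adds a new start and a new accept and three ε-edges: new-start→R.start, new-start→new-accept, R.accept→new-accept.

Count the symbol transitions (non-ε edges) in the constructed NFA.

6

Building bottom-up:
Each of the 6 symbol leaves contributes exactly 1 symbol transition.
  b* → 1 symbol transition
  b*·a → 2 symbol transitions
  (b*·a)* → 2 symbol transitions
  (b*·a)*·c → 3 symbol transitions
  ((b*·a)*·c)* → 3 symbol transitions
  ((b*·a)*·c)*·a → 4 symbol transitions
  (((b*·a)*·c)*·a)? → 4 symbol transitions
  a·b·(((b*·a)*·c)*·a)? → 6 symbol transitions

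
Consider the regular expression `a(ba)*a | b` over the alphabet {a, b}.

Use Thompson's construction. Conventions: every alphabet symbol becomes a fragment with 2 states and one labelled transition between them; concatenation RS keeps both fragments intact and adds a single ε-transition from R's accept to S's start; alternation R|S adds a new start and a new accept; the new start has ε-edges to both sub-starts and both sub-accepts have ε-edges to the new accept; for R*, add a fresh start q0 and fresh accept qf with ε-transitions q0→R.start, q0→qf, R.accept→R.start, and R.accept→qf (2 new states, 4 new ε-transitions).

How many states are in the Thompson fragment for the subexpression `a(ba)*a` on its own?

Fragment for `a(ba)*a`:
Each of the 4 symbol leaves contributes a 2-state fragment.
  ba = 4 states
  (ba)* = 6 states
  a(ba)*a = 10 states

10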